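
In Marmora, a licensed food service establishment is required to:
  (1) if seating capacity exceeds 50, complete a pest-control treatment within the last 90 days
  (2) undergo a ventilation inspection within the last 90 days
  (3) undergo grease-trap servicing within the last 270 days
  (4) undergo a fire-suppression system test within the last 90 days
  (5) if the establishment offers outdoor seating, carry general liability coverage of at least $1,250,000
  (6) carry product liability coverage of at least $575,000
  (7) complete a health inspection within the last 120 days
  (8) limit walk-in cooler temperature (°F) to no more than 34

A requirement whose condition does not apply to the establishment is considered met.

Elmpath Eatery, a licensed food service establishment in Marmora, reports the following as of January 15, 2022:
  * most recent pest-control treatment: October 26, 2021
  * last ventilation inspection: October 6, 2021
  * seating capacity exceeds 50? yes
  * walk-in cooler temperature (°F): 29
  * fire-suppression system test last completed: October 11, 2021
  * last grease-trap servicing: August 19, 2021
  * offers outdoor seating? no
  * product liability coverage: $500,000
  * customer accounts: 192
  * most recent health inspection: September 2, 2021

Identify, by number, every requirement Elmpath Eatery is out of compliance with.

1. condition 'seating capacity exceeds 50' holds; pest-control treatment 81 days ago vs limit 90 → met
2. ventilation inspection 101 days ago vs limit 90 → not met
3. grease-trap servicing 149 days ago vs limit 270 → met
4. fire-suppression system test 96 days ago vs limit 90 → not met
5. condition 'offers outdoor seating' does not hold → requirement n/a → met
6. product liability coverage $500,000 < $575,000 → not met
7. health inspection 135 days ago vs limit 120 → not met
8. walk-in cooler temperature (°F) 29 ≤ 34 → met
Not met: 2, 4, 6, 7

2, 4, 6, 7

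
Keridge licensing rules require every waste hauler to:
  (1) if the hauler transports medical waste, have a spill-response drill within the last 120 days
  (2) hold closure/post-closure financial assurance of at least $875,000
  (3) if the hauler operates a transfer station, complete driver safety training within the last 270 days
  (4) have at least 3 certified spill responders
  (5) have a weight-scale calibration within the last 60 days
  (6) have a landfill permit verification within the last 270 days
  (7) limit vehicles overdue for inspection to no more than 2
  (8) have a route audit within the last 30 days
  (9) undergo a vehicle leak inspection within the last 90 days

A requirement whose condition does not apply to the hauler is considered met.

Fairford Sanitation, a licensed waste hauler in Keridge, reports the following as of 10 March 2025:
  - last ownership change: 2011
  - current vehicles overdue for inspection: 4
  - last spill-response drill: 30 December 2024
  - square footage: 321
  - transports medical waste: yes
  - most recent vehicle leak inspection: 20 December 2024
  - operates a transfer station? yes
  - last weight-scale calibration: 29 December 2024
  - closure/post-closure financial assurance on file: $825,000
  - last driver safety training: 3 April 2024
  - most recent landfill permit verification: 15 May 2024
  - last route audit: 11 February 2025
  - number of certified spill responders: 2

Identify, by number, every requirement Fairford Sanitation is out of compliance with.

2, 3, 4, 5, 6, 7

1. condition 'transports medical waste' holds; spill-response drill 70 days ago vs limit 120 → met
2. closure/post-closure financial assurance $825,000 < $875,000 → not met
3. condition 'operates a transfer station' holds; driver safety training 341 days ago vs limit 270 → not met
4. certified spill responders 2 < 3 → not met
5. weight-scale calibration 71 days ago vs limit 60 → not met
6. landfill permit verification 299 days ago vs limit 270 → not met
7. vehicles overdue for inspection 4 > 2 → not met
8. route audit 27 days ago vs limit 30 → met
9. vehicle leak inspection 80 days ago vs limit 90 → met
Not met: 2, 3, 4, 5, 6, 7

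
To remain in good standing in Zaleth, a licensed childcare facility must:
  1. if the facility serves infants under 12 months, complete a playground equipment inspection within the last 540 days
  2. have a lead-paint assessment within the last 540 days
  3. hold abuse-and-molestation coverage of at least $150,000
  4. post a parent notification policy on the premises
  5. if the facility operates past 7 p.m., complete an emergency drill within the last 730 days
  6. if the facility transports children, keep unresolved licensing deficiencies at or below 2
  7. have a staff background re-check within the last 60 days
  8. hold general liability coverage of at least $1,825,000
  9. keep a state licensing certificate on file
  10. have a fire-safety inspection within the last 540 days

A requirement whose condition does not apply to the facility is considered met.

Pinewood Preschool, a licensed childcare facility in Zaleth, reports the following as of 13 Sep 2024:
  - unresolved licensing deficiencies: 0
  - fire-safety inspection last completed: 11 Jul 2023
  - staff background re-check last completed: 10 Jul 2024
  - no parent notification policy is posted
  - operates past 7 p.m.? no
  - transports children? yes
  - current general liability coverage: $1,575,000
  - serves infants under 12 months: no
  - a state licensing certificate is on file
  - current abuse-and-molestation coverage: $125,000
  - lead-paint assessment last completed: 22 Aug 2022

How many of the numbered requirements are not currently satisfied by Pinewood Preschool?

5

1. condition 'serves infants under 12 months' does not hold → requirement n/a → met
2. lead-paint assessment 753 days ago vs limit 540 → not met
3. abuse-and-molestation coverage $125,000 < $150,000 → not met
4. parent notification policy absent → not met
5. condition 'operates past 7 p.m.' does not hold → requirement n/a → met
6. condition 'transports children' holds; unresolved licensing deficiencies 0 ≤ 2 → met
7. staff background re-check 65 days ago vs limit 60 → not met
8. general liability coverage $1,575,000 < $1,825,000 → not met
9. state licensing certificate present → met
10. fire-safety inspection 430 days ago vs limit 540 → met
Not met: 5 of 10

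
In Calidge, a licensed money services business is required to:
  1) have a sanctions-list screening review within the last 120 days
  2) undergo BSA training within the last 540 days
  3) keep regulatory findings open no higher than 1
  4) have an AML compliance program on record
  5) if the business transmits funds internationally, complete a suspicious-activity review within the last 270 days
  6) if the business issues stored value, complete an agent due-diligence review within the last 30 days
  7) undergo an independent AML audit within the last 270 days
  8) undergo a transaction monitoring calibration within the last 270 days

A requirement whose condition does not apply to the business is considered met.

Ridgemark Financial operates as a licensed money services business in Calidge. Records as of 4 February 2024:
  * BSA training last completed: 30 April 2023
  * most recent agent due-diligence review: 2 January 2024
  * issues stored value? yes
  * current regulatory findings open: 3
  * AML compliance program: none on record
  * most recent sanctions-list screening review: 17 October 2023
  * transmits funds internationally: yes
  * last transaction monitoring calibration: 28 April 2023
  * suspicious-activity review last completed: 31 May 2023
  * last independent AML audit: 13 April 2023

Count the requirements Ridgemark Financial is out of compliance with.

5

1. sanctions-list screening review 110 days ago vs limit 120 → met
2. BSA training 280 days ago vs limit 540 → met
3. regulatory findings open 3 > 1 → not met
4. AML compliance program absent → not met
5. condition 'transmits funds internationally' holds; suspicious-activity review 249 days ago vs limit 270 → met
6. condition 'issues stored value' holds; agent due-diligence review 33 days ago vs limit 30 → not met
7. independent AML audit 297 days ago vs limit 270 → not met
8. transaction monitoring calibration 282 days ago vs limit 270 → not met
Not met: 5 of 8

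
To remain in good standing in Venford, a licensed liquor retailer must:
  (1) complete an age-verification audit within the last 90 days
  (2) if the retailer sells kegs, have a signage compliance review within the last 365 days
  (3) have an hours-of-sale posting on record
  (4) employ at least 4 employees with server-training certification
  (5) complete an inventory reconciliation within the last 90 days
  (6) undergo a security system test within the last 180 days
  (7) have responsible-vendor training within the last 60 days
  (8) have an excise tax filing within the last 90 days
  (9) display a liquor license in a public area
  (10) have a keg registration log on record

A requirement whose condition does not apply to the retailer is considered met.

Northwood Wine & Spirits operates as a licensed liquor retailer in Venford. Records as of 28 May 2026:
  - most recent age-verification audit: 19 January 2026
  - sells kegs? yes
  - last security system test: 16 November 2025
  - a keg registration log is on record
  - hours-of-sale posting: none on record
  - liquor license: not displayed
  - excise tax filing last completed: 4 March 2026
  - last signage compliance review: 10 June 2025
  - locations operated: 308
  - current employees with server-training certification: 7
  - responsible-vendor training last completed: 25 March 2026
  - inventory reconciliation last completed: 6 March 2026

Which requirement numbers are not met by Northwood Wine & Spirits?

1, 3, 6, 7, 9

1. age-verification audit 129 days ago vs limit 90 → not met
2. condition 'sells kegs' holds; signage compliance review 352 days ago vs limit 365 → met
3. hours-of-sale posting absent → not met
4. employees with server-training certification 7 ≥ 4 → met
5. inventory reconciliation 83 days ago vs limit 90 → met
6. security system test 193 days ago vs limit 180 → not met
7. responsible-vendor training 64 days ago vs limit 60 → not met
8. excise tax filing 85 days ago vs limit 90 → met
9. liquor license absent → not met
10. keg registration log present → met
Not met: 1, 3, 6, 7, 9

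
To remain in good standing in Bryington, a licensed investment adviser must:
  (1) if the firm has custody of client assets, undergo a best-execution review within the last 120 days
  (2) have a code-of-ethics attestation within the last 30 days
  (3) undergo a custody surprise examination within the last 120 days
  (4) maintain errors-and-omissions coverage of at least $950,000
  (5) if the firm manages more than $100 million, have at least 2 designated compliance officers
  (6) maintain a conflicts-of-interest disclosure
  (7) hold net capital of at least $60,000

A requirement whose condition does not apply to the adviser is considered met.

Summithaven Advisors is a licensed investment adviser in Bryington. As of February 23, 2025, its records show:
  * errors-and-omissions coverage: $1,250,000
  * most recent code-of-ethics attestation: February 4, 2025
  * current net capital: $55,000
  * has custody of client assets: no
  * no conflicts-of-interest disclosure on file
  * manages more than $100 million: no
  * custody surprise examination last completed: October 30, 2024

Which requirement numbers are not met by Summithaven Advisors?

6, 7

1. condition 'has custody of client assets' does not hold → requirement n/a → met
2. code-of-ethics attestation 19 days ago vs limit 30 → met
3. custody surprise examination 116 days ago vs limit 120 → met
4. errors-and-omissions coverage $1,250,000 ≥ $950,000 → met
5. condition 'manages more than $100 million' does not hold → requirement n/a → met
6. conflicts-of-interest disclosure absent → not met
7. net capital $55,000 < $60,000 → not met
Not met: 6, 7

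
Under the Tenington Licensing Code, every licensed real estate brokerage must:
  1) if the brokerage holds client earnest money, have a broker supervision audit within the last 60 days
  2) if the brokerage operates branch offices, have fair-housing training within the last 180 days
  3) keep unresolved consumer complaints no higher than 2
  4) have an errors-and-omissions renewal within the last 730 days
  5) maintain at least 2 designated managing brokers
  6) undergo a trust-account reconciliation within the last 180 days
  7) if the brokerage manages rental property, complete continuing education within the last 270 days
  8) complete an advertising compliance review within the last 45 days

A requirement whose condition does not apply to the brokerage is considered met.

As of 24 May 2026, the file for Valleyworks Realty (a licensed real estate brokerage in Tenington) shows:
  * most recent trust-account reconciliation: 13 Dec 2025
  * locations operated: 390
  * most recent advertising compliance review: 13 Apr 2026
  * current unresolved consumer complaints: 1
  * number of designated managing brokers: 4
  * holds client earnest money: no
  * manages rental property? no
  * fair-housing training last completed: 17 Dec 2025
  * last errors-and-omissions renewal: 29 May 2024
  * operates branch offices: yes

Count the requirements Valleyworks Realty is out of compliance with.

0

1. condition 'holds client earnest money' does not hold → requirement n/a → met
2. condition 'operates branch offices' holds; fair-housing training 158 days ago vs limit 180 → met
3. unresolved consumer complaints 1 ≤ 2 → met
4. errors-and-omissions renewal 725 days ago vs limit 730 → met
5. designated managing brokers 4 ≥ 2 → met
6. trust-account reconciliation 162 days ago vs limit 180 → met
7. condition 'manages rental property' does not hold → requirement n/a → met
8. advertising compliance review 41 days ago vs limit 45 → met
Not met: 0 of 8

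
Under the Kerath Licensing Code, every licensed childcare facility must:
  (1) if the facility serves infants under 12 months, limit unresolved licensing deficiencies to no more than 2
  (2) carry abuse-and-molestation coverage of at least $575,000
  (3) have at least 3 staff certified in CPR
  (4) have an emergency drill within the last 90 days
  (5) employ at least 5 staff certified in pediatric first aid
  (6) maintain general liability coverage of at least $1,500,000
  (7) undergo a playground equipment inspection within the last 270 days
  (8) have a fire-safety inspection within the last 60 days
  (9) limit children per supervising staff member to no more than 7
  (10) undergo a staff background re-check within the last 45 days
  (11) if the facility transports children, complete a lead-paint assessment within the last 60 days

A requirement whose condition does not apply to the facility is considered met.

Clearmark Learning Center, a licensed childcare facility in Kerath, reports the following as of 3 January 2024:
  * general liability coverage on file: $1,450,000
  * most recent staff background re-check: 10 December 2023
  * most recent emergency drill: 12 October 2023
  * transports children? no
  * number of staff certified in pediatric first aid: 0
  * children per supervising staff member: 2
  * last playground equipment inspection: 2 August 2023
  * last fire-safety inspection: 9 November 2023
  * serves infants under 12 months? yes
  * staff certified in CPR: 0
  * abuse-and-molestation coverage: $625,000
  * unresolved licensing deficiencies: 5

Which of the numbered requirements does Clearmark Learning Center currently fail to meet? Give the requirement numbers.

1, 3, 5, 6

1. condition 'serves infants under 12 months' holds; unresolved licensing deficiencies 5 > 2 → not met
2. abuse-and-molestation coverage $625,000 ≥ $575,000 → met
3. staff certified in CPR 0 < 3 → not met
4. emergency drill 83 days ago vs limit 90 → met
5. staff certified in pediatric first aid 0 < 5 → not met
6. general liability coverage $1,450,000 < $1,500,000 → not met
7. playground equipment inspection 154 days ago vs limit 270 → met
8. fire-safety inspection 55 days ago vs limit 60 → met
9. children per supervising staff member 2 ≤ 7 → met
10. staff background re-check 24 days ago vs limit 45 → met
11. condition 'transports children' does not hold → requirement n/a → met
Not met: 1, 3, 5, 6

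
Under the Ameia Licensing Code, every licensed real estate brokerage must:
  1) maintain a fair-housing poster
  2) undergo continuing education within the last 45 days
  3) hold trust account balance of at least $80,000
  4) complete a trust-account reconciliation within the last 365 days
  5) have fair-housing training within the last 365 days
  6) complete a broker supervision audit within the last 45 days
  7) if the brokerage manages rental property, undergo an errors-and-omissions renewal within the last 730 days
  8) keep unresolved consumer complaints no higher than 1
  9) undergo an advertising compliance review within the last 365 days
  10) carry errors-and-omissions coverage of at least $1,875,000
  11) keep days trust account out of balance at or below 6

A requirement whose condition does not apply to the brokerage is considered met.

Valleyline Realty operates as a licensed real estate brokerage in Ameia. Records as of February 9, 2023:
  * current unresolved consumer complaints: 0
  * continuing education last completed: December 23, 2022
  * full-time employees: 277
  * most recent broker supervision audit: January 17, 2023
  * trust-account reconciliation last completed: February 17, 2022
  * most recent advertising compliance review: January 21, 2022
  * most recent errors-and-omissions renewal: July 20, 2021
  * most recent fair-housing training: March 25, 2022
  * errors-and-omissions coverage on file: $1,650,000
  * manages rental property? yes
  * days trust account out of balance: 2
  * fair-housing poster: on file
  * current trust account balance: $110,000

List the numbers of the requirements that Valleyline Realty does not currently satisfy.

2, 9, 10

1. fair-housing poster present → met
2. continuing education 48 days ago vs limit 45 → not met
3. trust account balance $110,000 ≥ $80,000 → met
4. trust-account reconciliation 357 days ago vs limit 365 → met
5. fair-housing training 321 days ago vs limit 365 → met
6. broker supervision audit 23 days ago vs limit 45 → met
7. condition 'manages rental property' holds; errors-and-omissions renewal 569 days ago vs limit 730 → met
8. unresolved consumer complaints 0 ≤ 1 → met
9. advertising compliance review 384 days ago vs limit 365 → not met
10. errors-and-omissions coverage $1,650,000 < $1,875,000 → not met
11. days trust account out of balance 2 ≤ 6 → met
Not met: 2, 9, 10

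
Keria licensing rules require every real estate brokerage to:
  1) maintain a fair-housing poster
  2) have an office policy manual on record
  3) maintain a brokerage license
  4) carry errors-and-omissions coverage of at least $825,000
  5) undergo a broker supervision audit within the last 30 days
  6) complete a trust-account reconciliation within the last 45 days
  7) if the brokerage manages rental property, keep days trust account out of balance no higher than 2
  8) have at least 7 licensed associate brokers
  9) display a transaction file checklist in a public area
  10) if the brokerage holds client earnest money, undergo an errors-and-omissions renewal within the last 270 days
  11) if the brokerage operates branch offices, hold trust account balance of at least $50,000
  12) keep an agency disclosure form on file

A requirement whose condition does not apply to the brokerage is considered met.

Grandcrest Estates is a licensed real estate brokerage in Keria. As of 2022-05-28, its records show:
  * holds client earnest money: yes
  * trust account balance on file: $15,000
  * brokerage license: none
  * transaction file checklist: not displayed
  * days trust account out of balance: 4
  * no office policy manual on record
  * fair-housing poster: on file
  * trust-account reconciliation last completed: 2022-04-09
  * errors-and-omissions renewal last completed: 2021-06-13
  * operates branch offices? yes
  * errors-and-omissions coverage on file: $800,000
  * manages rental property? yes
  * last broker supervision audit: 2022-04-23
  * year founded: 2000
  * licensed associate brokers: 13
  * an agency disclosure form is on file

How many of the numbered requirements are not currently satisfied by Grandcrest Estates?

9

1. fair-housing poster present → met
2. office policy manual absent → not met
3. brokerage license absent → not met
4. errors-and-omissions coverage $800,000 < $825,000 → not met
5. broker supervision audit 35 days ago vs limit 30 → not met
6. trust-account reconciliation 49 days ago vs limit 45 → not met
7. condition 'manages rental property' holds; days trust account out of balance 4 > 2 → not met
8. licensed associate brokers 13 ≥ 7 → met
9. transaction file checklist absent → not met
10. condition 'holds client earnest money' holds; errors-and-omissions renewal 349 days ago vs limit 270 → not met
11. condition 'operates branch offices' holds; trust account balance $15,000 < $50,000 → not met
12. agency disclosure form present → met
Not met: 9 of 12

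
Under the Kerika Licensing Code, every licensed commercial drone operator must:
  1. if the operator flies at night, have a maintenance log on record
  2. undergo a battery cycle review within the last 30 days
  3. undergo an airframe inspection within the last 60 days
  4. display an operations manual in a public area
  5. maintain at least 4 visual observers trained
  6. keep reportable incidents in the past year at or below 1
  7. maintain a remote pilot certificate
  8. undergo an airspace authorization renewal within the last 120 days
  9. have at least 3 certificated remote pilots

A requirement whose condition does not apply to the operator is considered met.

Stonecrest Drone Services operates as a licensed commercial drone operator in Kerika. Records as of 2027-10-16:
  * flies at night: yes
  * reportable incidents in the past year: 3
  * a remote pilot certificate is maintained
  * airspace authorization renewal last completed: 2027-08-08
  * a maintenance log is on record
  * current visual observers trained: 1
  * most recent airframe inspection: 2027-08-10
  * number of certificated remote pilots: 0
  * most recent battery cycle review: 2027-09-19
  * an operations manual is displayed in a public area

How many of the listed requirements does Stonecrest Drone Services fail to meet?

1. condition 'flies at night' holds; maintenance log present → met
2. battery cycle review 27 days ago vs limit 30 → met
3. airframe inspection 67 days ago vs limit 60 → not met
4. operations manual present → met
5. visual observers trained 1 < 4 → not met
6. reportable incidents in the past year 3 > 1 → not met
7. remote pilot certificate present → met
8. airspace authorization renewal 69 days ago vs limit 120 → met
9. certificated remote pilots 0 < 3 → not met
Not met: 4 of 9

4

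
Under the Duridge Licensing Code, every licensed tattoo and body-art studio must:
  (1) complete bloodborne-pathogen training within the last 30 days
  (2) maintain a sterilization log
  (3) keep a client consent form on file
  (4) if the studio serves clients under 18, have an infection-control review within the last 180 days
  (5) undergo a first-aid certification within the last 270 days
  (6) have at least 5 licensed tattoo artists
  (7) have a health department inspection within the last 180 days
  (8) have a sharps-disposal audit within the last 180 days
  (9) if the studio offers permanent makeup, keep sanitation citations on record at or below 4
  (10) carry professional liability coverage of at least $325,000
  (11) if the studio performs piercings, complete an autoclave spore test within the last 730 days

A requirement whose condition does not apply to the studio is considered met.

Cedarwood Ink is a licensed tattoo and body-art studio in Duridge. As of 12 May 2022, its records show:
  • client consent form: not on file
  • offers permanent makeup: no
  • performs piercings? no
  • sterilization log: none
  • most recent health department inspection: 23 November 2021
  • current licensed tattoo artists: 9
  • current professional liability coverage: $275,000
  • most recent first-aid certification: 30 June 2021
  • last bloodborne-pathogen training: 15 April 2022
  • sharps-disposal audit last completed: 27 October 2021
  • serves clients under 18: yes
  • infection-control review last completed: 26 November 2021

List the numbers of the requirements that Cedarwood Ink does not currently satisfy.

1. bloodborne-pathogen training 27 days ago vs limit 30 → met
2. sterilization log absent → not met
3. client consent form absent → not met
4. condition 'serves clients under 18' holds; infection-control review 167 days ago vs limit 180 → met
5. first-aid certification 316 days ago vs limit 270 → not met
6. licensed tattoo artists 9 ≥ 5 → met
7. health department inspection 170 days ago vs limit 180 → met
8. sharps-disposal audit 197 days ago vs limit 180 → not met
9. condition 'offers permanent makeup' does not hold → requirement n/a → met
10. professional liability coverage $275,000 < $325,000 → not met
11. condition 'performs piercings' does not hold → requirement n/a → met
Not met: 2, 3, 5, 8, 10

2, 3, 5, 8, 10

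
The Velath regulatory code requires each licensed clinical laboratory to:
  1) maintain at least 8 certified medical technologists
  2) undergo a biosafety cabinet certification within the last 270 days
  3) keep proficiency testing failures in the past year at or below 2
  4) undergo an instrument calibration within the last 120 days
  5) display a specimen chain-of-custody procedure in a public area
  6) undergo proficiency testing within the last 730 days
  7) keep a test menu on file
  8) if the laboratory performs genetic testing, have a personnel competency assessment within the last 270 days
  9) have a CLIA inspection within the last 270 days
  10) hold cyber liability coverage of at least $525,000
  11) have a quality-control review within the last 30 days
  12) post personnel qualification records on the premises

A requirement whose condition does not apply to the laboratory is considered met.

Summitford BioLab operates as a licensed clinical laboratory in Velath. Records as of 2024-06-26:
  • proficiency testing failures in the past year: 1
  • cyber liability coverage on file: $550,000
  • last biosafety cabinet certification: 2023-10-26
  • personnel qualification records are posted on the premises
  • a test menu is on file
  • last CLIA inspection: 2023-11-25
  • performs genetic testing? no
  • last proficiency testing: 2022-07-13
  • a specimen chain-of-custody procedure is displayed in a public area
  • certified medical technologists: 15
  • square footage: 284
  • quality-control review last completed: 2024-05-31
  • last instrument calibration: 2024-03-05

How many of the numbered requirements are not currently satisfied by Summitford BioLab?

0

1. certified medical technologists 15 ≥ 8 → met
2. biosafety cabinet certification 244 days ago vs limit 270 → met
3. proficiency testing failures in the past year 1 ≤ 2 → met
4. instrument calibration 113 days ago vs limit 120 → met
5. specimen chain-of-custody procedure present → met
6. proficiency testing 714 days ago vs limit 730 → met
7. test menu present → met
8. condition 'performs genetic testing' does not hold → requirement n/a → met
9. CLIA inspection 214 days ago vs limit 270 → met
10. cyber liability coverage $550,000 ≥ $525,000 → met
11. quality-control review 26 days ago vs limit 30 → met
12. personnel qualification records present → met
Not met: 0 of 12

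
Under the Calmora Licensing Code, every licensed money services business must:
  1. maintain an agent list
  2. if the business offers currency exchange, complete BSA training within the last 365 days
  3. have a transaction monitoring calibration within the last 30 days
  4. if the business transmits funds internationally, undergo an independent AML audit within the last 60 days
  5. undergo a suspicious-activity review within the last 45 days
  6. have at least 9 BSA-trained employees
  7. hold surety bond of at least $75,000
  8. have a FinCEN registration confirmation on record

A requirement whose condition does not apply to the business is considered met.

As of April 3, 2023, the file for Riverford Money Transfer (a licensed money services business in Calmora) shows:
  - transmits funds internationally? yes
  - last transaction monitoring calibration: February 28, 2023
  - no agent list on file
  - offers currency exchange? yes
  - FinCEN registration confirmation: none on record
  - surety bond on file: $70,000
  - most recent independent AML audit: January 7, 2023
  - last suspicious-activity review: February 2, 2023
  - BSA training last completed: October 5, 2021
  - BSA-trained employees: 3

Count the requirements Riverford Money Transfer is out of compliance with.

8

1. agent list absent → not met
2. condition 'offers currency exchange' holds; BSA training 545 days ago vs limit 365 → not met
3. transaction monitoring calibration 34 days ago vs limit 30 → not met
4. condition 'transmits funds internationally' holds; independent AML audit 86 days ago vs limit 60 → not met
5. suspicious-activity review 60 days ago vs limit 45 → not met
6. BSA-trained employees 3 < 9 → not met
7. surety bond $70,000 < $75,000 → not met
8. FinCEN registration confirmation absent → not met
Not met: 8 of 8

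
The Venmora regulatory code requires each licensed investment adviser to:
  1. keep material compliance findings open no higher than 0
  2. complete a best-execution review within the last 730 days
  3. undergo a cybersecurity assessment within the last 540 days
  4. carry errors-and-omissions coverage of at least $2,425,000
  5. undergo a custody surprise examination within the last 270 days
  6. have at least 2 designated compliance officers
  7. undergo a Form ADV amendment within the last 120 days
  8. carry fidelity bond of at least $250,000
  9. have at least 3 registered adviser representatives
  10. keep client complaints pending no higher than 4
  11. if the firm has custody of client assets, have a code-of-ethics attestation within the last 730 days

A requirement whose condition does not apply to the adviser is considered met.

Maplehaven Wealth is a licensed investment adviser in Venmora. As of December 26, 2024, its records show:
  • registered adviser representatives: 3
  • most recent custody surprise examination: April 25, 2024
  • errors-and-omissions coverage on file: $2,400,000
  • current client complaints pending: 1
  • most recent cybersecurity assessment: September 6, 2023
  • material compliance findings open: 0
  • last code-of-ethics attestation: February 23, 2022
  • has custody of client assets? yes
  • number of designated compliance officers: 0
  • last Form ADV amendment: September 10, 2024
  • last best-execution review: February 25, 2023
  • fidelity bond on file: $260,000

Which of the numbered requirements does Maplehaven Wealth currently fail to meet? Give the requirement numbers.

1. material compliance findings open 0 ≤ 0 → met
2. best-execution review 670 days ago vs limit 730 → met
3. cybersecurity assessment 477 days ago vs limit 540 → met
4. errors-and-omissions coverage $2,400,000 < $2,425,000 → not met
5. custody surprise examination 245 days ago vs limit 270 → met
6. designated compliance officers 0 < 2 → not met
7. Form ADV amendment 107 days ago vs limit 120 → met
8. fidelity bond $260,000 ≥ $250,000 → met
9. registered adviser representatives 3 ≥ 3 → met
10. client complaints pending 1 ≤ 4 → met
11. condition 'has custody of client assets' holds; code-of-ethics attestation 1037 days ago vs limit 730 → not met
Not met: 4, 6, 11

4, 6, 11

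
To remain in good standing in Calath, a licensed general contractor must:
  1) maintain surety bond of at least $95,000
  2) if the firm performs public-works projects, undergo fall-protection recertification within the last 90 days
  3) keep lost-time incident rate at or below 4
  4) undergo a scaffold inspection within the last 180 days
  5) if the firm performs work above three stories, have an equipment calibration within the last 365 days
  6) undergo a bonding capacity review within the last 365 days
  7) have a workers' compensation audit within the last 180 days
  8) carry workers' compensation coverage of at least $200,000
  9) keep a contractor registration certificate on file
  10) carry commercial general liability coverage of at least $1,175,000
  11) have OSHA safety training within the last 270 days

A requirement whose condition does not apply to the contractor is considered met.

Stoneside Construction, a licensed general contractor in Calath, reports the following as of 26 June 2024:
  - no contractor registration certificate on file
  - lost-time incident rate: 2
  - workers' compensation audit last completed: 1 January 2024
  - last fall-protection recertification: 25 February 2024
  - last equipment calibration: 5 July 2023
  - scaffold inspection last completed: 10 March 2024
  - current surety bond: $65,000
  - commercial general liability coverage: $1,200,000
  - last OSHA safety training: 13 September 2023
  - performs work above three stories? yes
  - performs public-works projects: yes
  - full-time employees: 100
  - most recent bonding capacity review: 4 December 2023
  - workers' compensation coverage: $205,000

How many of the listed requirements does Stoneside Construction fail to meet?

1. surety bond $65,000 < $95,000 → not met
2. condition 'performs public-works projects' holds; fall-protection recertification 122 days ago vs limit 90 → not met
3. lost-time incident rate 2 ≤ 4 → met
4. scaffold inspection 108 days ago vs limit 180 → met
5. condition 'performs work above three stories' holds; equipment calibration 357 days ago vs limit 365 → met
6. bonding capacity review 205 days ago vs limit 365 → met
7. workers' compensation audit 177 days ago vs limit 180 → met
8. workers' compensation coverage $205,000 ≥ $200,000 → met
9. contractor registration certificate absent → not met
10. commercial general liability coverage $1,200,000 ≥ $1,175,000 → met
11. OSHA safety training 287 days ago vs limit 270 → not met
Not met: 4 of 11

4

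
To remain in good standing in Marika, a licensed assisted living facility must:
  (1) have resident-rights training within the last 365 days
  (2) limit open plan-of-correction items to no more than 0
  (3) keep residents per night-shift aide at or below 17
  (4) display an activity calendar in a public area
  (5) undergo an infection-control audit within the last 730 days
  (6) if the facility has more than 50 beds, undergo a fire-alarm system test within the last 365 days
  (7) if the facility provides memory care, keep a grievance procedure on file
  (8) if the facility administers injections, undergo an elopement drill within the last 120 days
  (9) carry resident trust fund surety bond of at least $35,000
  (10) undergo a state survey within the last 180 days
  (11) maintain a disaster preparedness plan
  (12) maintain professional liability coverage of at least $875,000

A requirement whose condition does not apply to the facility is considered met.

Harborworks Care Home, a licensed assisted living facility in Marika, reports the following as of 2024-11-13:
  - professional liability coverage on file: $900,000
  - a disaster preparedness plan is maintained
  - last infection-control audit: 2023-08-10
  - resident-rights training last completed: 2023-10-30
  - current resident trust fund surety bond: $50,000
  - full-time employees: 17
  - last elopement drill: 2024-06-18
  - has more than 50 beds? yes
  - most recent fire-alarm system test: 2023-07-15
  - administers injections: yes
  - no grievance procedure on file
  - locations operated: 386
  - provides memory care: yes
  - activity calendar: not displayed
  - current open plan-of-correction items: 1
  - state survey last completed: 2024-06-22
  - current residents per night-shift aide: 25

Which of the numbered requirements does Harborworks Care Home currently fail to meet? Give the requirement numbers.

1. resident-rights training 380 days ago vs limit 365 → not met
2. open plan-of-correction items 1 > 0 → not met
3. residents per night-shift aide 25 > 17 → not met
4. activity calendar absent → not met
5. infection-control audit 461 days ago vs limit 730 → met
6. condition 'has more than 50 beds' holds; fire-alarm system test 487 days ago vs limit 365 → not met
7. condition 'provides memory care' holds; grievance procedure absent → not met
8. condition 'administers injections' holds; elopement drill 148 days ago vs limit 120 → not met
9. resident trust fund surety bond $50,000 ≥ $35,000 → met
10. state survey 144 days ago vs limit 180 → met
11. disaster preparedness plan present → met
12. professional liability coverage $900,000 ≥ $875,000 → met
Not met: 1, 2, 3, 4, 6, 7, 8

1, 2, 3, 4, 6, 7, 8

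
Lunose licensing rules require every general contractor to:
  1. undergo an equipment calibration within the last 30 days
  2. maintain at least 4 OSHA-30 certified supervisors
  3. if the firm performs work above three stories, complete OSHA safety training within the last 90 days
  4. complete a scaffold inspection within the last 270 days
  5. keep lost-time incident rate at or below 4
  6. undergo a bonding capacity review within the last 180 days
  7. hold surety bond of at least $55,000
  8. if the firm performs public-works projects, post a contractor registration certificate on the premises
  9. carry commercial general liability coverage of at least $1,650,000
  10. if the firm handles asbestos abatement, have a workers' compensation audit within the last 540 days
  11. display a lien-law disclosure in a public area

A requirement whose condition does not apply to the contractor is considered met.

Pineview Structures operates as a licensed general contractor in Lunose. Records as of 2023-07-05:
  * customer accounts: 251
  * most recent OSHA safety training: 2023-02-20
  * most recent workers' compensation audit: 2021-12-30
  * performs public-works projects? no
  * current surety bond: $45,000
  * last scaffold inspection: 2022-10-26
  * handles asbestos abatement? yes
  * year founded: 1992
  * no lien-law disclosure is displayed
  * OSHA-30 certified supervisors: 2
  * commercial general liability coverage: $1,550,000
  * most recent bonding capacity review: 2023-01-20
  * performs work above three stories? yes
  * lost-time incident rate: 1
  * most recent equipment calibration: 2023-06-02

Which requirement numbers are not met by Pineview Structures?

1. equipment calibration 33 days ago vs limit 30 → not met
2. OSHA-30 certified supervisors 2 < 4 → not met
3. condition 'performs work above three stories' holds; OSHA safety training 135 days ago vs limit 90 → not met
4. scaffold inspection 252 days ago vs limit 270 → met
5. lost-time incident rate 1 ≤ 4 → met
6. bonding capacity review 166 days ago vs limit 180 → met
7. surety bond $45,000 < $55,000 → not met
8. condition 'performs public-works projects' does not hold → requirement n/a → met
9. commercial general liability coverage $1,550,000 < $1,650,000 → not met
10. condition 'handles asbestos abatement' holds; workers' compensation audit 552 days ago vs limit 540 → not met
11. lien-law disclosure absent → not met
Not met: 1, 2, 3, 7, 9, 10, 11

1, 2, 3, 7, 9, 10, 11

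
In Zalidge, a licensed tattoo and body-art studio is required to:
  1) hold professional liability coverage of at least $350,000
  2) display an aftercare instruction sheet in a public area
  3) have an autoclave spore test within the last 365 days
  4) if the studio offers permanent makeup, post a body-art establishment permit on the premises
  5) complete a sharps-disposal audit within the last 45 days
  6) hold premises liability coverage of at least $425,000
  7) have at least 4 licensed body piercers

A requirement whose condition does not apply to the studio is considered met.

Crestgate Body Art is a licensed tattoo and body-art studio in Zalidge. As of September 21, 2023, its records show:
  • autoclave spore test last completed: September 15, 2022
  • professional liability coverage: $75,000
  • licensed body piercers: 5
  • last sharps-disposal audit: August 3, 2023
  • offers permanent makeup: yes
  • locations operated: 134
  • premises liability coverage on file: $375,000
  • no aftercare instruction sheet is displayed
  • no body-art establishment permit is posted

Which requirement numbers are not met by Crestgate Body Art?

1. professional liability coverage $75,000 < $350,000 → not met
2. aftercare instruction sheet absent → not met
3. autoclave spore test 371 days ago vs limit 365 → not met
4. condition 'offers permanent makeup' holds; body-art establishment permit absent → not met
5. sharps-disposal audit 49 days ago vs limit 45 → not met
6. premises liability coverage $375,000 < $425,000 → not met
7. licensed body piercers 5 ≥ 4 → met
Not met: 1, 2, 3, 4, 5, 6

1, 2, 3, 4, 5, 6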